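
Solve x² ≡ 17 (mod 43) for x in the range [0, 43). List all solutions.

19, 24

Since 43 ≡ 3 (mod 4), a square root of 17 is 17^((43+1)/4) = 17^11 mod 43.
Repeated squaring: 17^2≡31, 17^4≡15, 17^8≡10 (mod 43).
17^11 = 17^(8+2+1) ≡ 24 (mod 43).
Check: 24² = 576 ≡ 17 (mod 43). The two roots are 19 and 24.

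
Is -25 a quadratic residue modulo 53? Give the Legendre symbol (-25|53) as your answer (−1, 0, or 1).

First reduce: -25 ≡ 28 (mod 53).
Pull out 2^2: since 53 ≡ 5 (mod 8), (2/53) = -1, so (2/53)^2 = +1.
Reciprocity: 7 ≡ 3 and 53 ≡ 1 (mod 4), so (7/53) = +(53/7).
Reduce top mod 7: now compute (4/7).
Pull out 2^2: since 7 ≡ 7 (mod 8), (2/7) = +1, so (2/7)^2 = +1.
Reached (1/7) = 1. Collecting the sign flips along the way, the symbol is +1.

1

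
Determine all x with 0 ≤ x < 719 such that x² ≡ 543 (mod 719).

Since 719 ≡ 3 (mod 4), a square root of 543 is 543^((719+1)/4) = 543^180 mod 719.
Repeated squaring: 543^2≡59, 543^4≡605, 543^8≡54, 543^16≡40, 543^32≡162, 543^64≡360, 543^128≡180 (mod 719).
543^180 = 543^(128+32+16+4) ≡ 103 (mod 719).
Check: 103² = 10609 ≡ 543 (mod 719). The two roots are 103 and 616.

103, 616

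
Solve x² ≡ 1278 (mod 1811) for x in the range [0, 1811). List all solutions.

70, 1741

Since 1811 ≡ 3 (mod 4), a square root of 1278 is 1278^((1811+1)/4) = 1278^453 mod 1811.
Repeated squaring: 1278^2≡1573, 1278^4≡503, 1278^8≡1280, 1278^16≡1256, 1278^32≡155, 1278^64≡482, 1278^128≡516, 1278^256≡39 (mod 1811).
1278^453 = 1278^(256+128+64+4+1) ≡ 1741 (mod 1811).
Check: 1741² = 3031081 ≡ 1278 (mod 1811). The two roots are 70 and 1741.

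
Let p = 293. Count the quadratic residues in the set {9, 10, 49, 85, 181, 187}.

3

(9/293) = +1 → QR.
(10/293) = +1 → QR.
(49/293) = +1 → QR.
(85/293) = -1 → non-residue.
(181/293) = -1 → non-residue.
(187/293) = -1 → non-residue.
Total quadratic residues among the 6: 3.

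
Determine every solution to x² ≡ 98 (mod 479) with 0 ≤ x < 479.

Since 479 ≡ 3 (mod 4), a square root of 98 is 98^((479+1)/4) = 98^120 mod 479.
Repeated squaring: 98^2≡24, 98^4≡97, 98^8≡308, 98^16≡22, 98^32≡5, 98^64≡25 (mod 479).
98^120 = 98^(64+32+16+8) ≡ 128 (mod 479).
Check: 128² = 16384 ≡ 98 (mod 479). The two roots are 128 and 351.

128, 351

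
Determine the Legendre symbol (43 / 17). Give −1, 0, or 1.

1

First reduce: 43 ≡ 9 (mod 17).
Reciprocity: 9 ≡ 1 and 17 ≡ 1 (mod 4), so (9/17) = +(17/9).
Reduce top mod 9: now compute (8/9).
Pull out 2^3: since 9 ≡ 1 (mod 8), (2/9) = +1, so (2/9)^3 = +1.
Reached (1/9) = 1. Collecting the sign flips along the way, the symbol is +1.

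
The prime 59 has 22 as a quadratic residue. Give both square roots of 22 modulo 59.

Since 59 ≡ 3 (mod 4), a square root of 22 is 22^((59+1)/4) = 22^15 mod 59.
Repeated squaring: 22^2≡12, 22^4≡26, 22^8≡27 (mod 59).
22^15 = 22^(8+4+2+1) ≡ 9 (mod 59).
Check: 9² = 81 ≡ 22 (mod 59). The two roots are 9 and 50.

9, 50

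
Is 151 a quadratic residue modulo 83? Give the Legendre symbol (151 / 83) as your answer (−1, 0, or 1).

First reduce: 151 ≡ 68 (mod 83).
Pull out 2^2: since 83 ≡ 3 (mod 8), (2/83) = -1, so (2/83)^2 = +1.
Reciprocity: 17 ≡ 1 and 83 ≡ 3 (mod 4), so (17/83) = +(83/17).
Reduce top mod 17: now compute (15/17).
Reciprocity: 15 ≡ 3 and 17 ≡ 1 (mod 4), so (15/17) = +(17/15).
Reduce top mod 15: now compute (2/15).
Pull out 2: since 15 ≡ 7 (mod 8), (2/15) = +1.
Reached (1/15) = 1. Collecting the sign flips along the way, the symbol is +1.

1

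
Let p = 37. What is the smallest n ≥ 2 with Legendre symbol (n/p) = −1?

(2/37) = −1, so 2 is the smallest positive non-residue mod 37.

2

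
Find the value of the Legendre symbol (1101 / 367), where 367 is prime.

0

First reduce: 1101 ≡ 0 (mod 367).
Top reduces to 0: gcd > 1, so the symbol is 0.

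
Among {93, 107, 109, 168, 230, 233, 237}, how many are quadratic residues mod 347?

(93/347) = +1 → QR.
(107/347) = +1 → QR.
(109/347) = +1 → QR.
(168/347) = +1 → QR.
(230/347) = -1 → non-residue.
(233/347) = -1 → non-residue.
(237/347) = -1 → non-residue.
Total quadratic residues among the 7: 4.

4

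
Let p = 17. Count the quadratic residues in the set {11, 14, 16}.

1

(11/17) = -1 → non-residue.
(14/17) = -1 → non-residue.
(16/17) = +1 → QR.
Total quadratic residues among the 3: 1.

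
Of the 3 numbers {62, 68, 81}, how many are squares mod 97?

2

(62/97) = +1 → QR.
(68/97) = -1 → non-residue.
(81/97) = +1 → QR.
Total quadratic residues among the 3: 2.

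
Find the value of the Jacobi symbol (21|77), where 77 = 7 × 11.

0

Reciprocity: 21 ≡ 1 and 77 ≡ 1 (mod 4), so (21/77) = +(77/21).
Reduce top mod 21: now compute (14/21).
Pull out 2: since 21 ≡ 5 (mod 8), (2/21) = -1.
Reciprocity: 7 ≡ 3 and 21 ≡ 1 (mod 4), so (7/21) = +(21/7).
Reduce top mod 7: now compute (0/7).
Top reduces to 0: gcd > 1, so the symbol is 0.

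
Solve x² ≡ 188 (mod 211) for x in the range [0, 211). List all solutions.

71, 140

Since 211 ≡ 3 (mod 4), a square root of 188 is 188^((211+1)/4) = 188^53 mod 211.
Repeated squaring: 188^2≡107, 188^4≡55, 188^8≡71, 188^16≡188, 188^32≡107 (mod 211).
188^53 = 188^(32+16+4+1) ≡ 71 (mod 211).
Check: 71² = 5041 ≡ 188 (mod 211). The two roots are 71 and 140.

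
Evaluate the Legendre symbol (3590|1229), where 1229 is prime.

First reduce: 3590 ≡ 1132 (mod 1229).
Pull out 2^2: since 1229 ≡ 5 (mod 8), (2/1229) = -1, so (2/1229)^2 = +1.
Reciprocity: 283 ≡ 3 and 1229 ≡ 1 (mod 4), so (283/1229) = +(1229/283).
Reduce top mod 283: now compute (97/283).
Reciprocity: 97 ≡ 1 and 283 ≡ 3 (mod 4), so (97/283) = +(283/97).
Reduce top mod 97: now compute (89/97).
Reciprocity: 89 ≡ 1 and 97 ≡ 1 (mod 4), so (89/97) = +(97/89).
Reduce top mod 89: now compute (8/89).
Pull out 2^3: since 89 ≡ 1 (mod 8), (2/89) = +1, so (2/89)^3 = +1.
Reached (1/89) = 1. Collecting the sign flips along the way, the symbol is +1.

1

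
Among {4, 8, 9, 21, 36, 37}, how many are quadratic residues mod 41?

6

(4/41) = +1 → QR.
(8/41) = +1 → QR.
(9/41) = +1 → QR.
(21/41) = +1 → QR.
(36/41) = +1 → QR.
(37/41) = +1 → QR.
Total quadratic residues among the 6: 6.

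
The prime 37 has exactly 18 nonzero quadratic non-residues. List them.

Square k = 1,…,18 (k and 37−k give the same square):
1²=1, 2²=4, 3²=9, 4²=16, 5²=25, 6²=36, 7²≡12, 8²≡27, 9²≡7, 10²≡26, 11²≡10, 12²≡33, 13²≡21, 14²≡11, 15²≡3, 16²≡34, 17²≡30, 18²≡28 (mod 37).
The residues are {1, 3, 4, 7, 9, 10, 11, 12, 16, 21, 25, 26, 27, 28, 30, 33, 34, 36}; the non-residues are the remaining 18 nonzero classes.

2,5,6,8,13,14,15,17,18,19,20,22,23,24,29,31,32,35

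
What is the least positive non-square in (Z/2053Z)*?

2

(2/2053) = −1, so 2 is the smallest positive non-residue mod 2053.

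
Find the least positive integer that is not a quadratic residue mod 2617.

(2/2617) = +1, so 2 is a residue.
(3/2617) = +1, so 3 is a residue.
(4/2617) = +1, so 4 is a residue.
(5/2617) = −1, so 5 is the smallest positive non-residue mod 2617.

5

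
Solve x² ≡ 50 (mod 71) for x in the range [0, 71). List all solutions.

11, 60

Since 71 ≡ 3 (mod 4), a square root of 50 is 50^((71+1)/4) = 50^18 mod 71.
Repeated squaring: 50^2≡15, 50^4≡12, 50^8≡2, 50^16≡4 (mod 71).
50^18 = 50^(16+2) ≡ 60 (mod 71).
Check: 60² = 3600 ≡ 50 (mod 71). The two roots are 11 and 60.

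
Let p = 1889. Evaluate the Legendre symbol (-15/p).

-1

First reduce: -15 ≡ 1874 (mod 1889).
Pull out 2: since 1889 ≡ 1 (mod 8), (2/1889) = +1.
Reciprocity: 937 ≡ 1 and 1889 ≡ 1 (mod 4), so (937/1889) = +(1889/937).
Reduce top mod 937: now compute (15/937).
Reciprocity: 15 ≡ 3 and 937 ≡ 1 (mod 4), so (15/937) = +(937/15).
Reduce top mod 15: now compute (7/15).
Reciprocity: 7 ≡ 3 and 15 ≡ 3 (mod 4), so (7/15) = −(15/7).
Reduce top mod 7: now compute (1/7).
Reached (1/7) = 1. Collecting the sign flips along the way, the symbol is -1.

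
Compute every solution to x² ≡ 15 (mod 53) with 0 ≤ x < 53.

53 ≡ 1 (mod 4), so we find a root by search.
Trying successive values, 11² = 121 ≡ 15 (mod 53). The other root is 53 − 11 = 42.

11, 42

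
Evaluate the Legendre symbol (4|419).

Euler's criterion: (4/419) ≡ 4^209 (mod 419).
4^2 ≡ 16 (mod 419)
4^4 ≡ 256 (mod 419)
4^8 ≡ 172 (mod 419)
4^16 ≡ 254 (mod 419)
4^32 ≡ 409 (mod 419)
4^64 ≡ 100 (mod 419)
4^128 ≡ 363 (mod 419)
4^209 = 4^(128+64+16+1) ≡ 1 (mod 419).
Result is 1, so (4/419) = 1.

1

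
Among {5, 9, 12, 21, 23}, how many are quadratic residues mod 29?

3

(5/29) = +1 → QR.
(9/29) = +1 → QR.
(12/29) = -1 → non-residue.
(21/29) = -1 → non-residue.
(23/29) = +1 → QR.
Total quadratic residues among the 5: 3.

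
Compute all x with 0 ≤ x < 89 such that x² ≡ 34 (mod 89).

89 ≡ 1 (mod 4), so we find a root by search.
Trying successive values, 37² = 1369 ≡ 34 (mod 89). The other root is 89 − 37 = 52.

37, 52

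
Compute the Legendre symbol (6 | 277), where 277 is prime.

Euler's criterion: (6/277) ≡ 6^138 (mod 277).
6^2 ≡ 36 (mod 277)
6^4 ≡ 188 (mod 277)
6^8 ≡ 165 (mod 277)
6^16 ≡ 79 (mod 277)
6^32 ≡ 147 (mod 277)
6^64 ≡ 3 (mod 277)
6^128 ≡ 9 (mod 277)
6^138 = 6^(128+8+2) ≡ 276 (mod 277).
Result is 276 ≡ −1, so (6/277) = −1.

-1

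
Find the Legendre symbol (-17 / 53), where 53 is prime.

1

First reduce: -17 ≡ 36 (mod 53).
Pull out 2^2: since 53 ≡ 5 (mod 8), (2/53) = -1, so (2/53)^2 = +1.
Reciprocity: 9 ≡ 1 and 53 ≡ 1 (mod 4), so (9/53) = +(53/9).
Reduce top mod 9: now compute (8/9).
Pull out 2^3: since 9 ≡ 1 (mod 8), (2/9) = +1, so (2/9)^3 = +1.
Reached (1/9) = 1. Collecting the sign flips along the way, the symbol is +1.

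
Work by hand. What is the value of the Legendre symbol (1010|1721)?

1

Pull out 2: since 1721 ≡ 1 (mod 8), (2/1721) = +1.
Reciprocity: 505 ≡ 1 and 1721 ≡ 1 (mod 4), so (505/1721) = +(1721/505).
Reduce top mod 505: now compute (206/505).
Pull out 2: since 505 ≡ 1 (mod 8), (2/505) = +1.
Reciprocity: 103 ≡ 3 and 505 ≡ 1 (mod 4), so (103/505) = +(505/103).
Reduce top mod 103: now compute (93/103).
Reciprocity: 93 ≡ 1 and 103 ≡ 3 (mod 4), so (93/103) = +(103/93).
Reduce top mod 93: now compute (10/93).
Pull out 2: since 93 ≡ 5 (mod 8), (2/93) = -1.
Reciprocity: 5 ≡ 1 and 93 ≡ 1 (mod 4), so (5/93) = +(93/5).
Reduce top mod 5: now compute (3/5).
Reciprocity: 3 ≡ 3 and 5 ≡ 1 (mod 4), so (3/5) = +(5/3).
Reduce top mod 3: now compute (2/3).
Pull out 2: since 3 ≡ 3 (mod 8), (2/3) = -1.
Reached (1/3) = 1. Collecting the sign flips along the way, the symbol is +1.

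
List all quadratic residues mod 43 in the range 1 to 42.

1,4,6,9,10,11,13,14,15,16,17,21,23,24,25,31,35,36,38,40,41

Square k = 1,…,21 (k and 43−k give the same square):
1²=1, 2²=4, 3²=9, 4²=16, 5²=25, 6²=36, 7²≡6, 8²≡21, 9²≡38, 10²≡14, 11²≡35, 12²≡15, 13²≡40, 14²≡24, 15²≡10, 16²≡41, 17²≡31, 18²≡23, 19²≡17, 20²≡13, 21²≡11 (mod 43).
So the quadratic residues mod 43 are {1, 4, 6, 9, 10, 11, 13, 14, 15, 16, 17, 21, 23, 24, 25, 31, 35, 36, 38, 40, 41}.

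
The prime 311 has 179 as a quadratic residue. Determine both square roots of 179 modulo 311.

Since 311 ≡ 3 (mod 4), a square root of 179 is 179^((311+1)/4) = 179^78 mod 311.
Repeated squaring: 179^2≡8, 179^4≡64, 179^8≡53, 179^16≡10, 179^32≡100, 179^64≡48 (mod 311).
179^78 = 179^(64+8+4+2) ≡ 60 (mod 311).
Check: 60² = 3600 ≡ 179 (mod 311). The two roots are 60 and 251.

60, 251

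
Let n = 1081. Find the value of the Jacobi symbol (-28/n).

-1

First reduce: -28 ≡ 1053 (mod 1081).
Reciprocity: 1053 ≡ 1 and 1081 ≡ 1 (mod 4), so (1053/1081) = +(1081/1053).
Reduce top mod 1053: now compute (28/1053).
Pull out 2^2: since 1053 ≡ 5 (mod 8), (2/1053) = -1, so (2/1053)^2 = +1.
Reciprocity: 7 ≡ 3 and 1053 ≡ 1 (mod 4), so (7/1053) = +(1053/7).
Reduce top mod 7: now compute (3/7).
Reciprocity: 3 ≡ 3 and 7 ≡ 3 (mod 4), so (3/7) = −(7/3).
Reduce top mod 3: now compute (1/3).
Reached (1/3) = 1. Collecting the sign flips along the way, the symbol is -1.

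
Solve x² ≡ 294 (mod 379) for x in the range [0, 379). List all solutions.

Since 379 ≡ 3 (mod 4), a square root of 294 is 294^((379+1)/4) = 294^95 mod 379.
Repeated squaring: 294^2≡24, 294^4≡197, 294^8≡151, 294^16≡61, 294^32≡310, 294^64≡213 (mod 379).
294^95 = 294^(64+16+8+4+2+1) ≡ 271 (mod 379).
Check: 271² = 73441 ≡ 294 (mod 379). The two roots are 108 and 271.

108, 271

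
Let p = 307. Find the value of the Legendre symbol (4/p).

Euler's criterion: (4/307) ≡ 4^153 (mod 307).
4^2 ≡ 16 (mod 307)
4^4 ≡ 256 (mod 307)
4^8 ≡ 145 (mod 307)
4^16 ≡ 149 (mod 307)
4^32 ≡ 97 (mod 307)
4^64 ≡ 199 (mod 307)
4^128 ≡ 305 (mod 307)
4^153 = 4^(128+16+8+1) ≡ 1 (mod 307).
Result is 1, so (4/307) = 1.

1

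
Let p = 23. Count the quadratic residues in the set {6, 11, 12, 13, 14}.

3

(6/23) = +1 → QR.
(11/23) = -1 → non-residue.
(12/23) = +1 → QR.
(13/23) = +1 → QR.
(14/23) = -1 → non-residue.
Total quadratic residues among the 5: 3.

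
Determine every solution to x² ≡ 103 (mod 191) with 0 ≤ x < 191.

Since 191 ≡ 3 (mod 4), a square root of 103 is 103^((191+1)/4) = 103^48 mod 191.
Repeated squaring: 103^2≡104, 103^4≡120, 103^8≡75, 103^16≡86, 103^32≡138 (mod 191).
103^48 = 103^(32+16) ≡ 26 (mod 191).
Check: 26² = 676 ≡ 103 (mod 191). The two roots are 26 and 165.

26, 165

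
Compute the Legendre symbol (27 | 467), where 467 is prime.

1

Reciprocity: 27 ≡ 3 and 467 ≡ 3 (mod 4), so (27/467) = −(467/27).
Reduce top mod 27: now compute (8/27).
Pull out 2^3: since 27 ≡ 3 (mod 8), (2/27) = -1, so (2/27)^3 = -1.
Reached (1/27) = 1. Collecting the sign flips along the way, the symbol is +1.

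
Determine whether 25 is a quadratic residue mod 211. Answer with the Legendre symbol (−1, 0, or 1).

Reciprocity: 25 ≡ 1 and 211 ≡ 3 (mod 4), so (25/211) = +(211/25).
Reduce top mod 25: now compute (11/25).
Reciprocity: 11 ≡ 3 and 25 ≡ 1 (mod 4), so (11/25) = +(25/11).
Reduce top mod 11: now compute (3/11).
Reciprocity: 3 ≡ 3 and 11 ≡ 3 (mod 4), so (3/11) = −(11/3).
Reduce top mod 3: now compute (2/3).
Pull out 2: since 3 ≡ 3 (mod 8), (2/3) = -1.
Reached (1/3) = 1. Collecting the sign flips along the way, the symbol is +1.

1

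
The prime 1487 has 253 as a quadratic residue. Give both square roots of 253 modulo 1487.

Since 1487 ≡ 3 (mod 4), a square root of 253 is 253^((1487+1)/4) = 253^372 mod 1487.
Repeated squaring: 253^2≡68, 253^4≡163, 253^8≡1290, 253^16≡147, 253^32≡791, 253^64≡1141, 253^128≡756, 253^256≡528 (mod 1487).
253^372 = 253^(256+64+32+16+4) ≡ 551 (mod 1487).
Check: 551² = 303601 ≡ 253 (mod 1487). The two roots are 551 and 936.

551, 936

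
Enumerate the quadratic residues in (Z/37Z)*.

1,3,4,7,9,10,11,12,16,21,25,26,27,28,30,33,34,36

Square k = 1,…,18 (k and 37−k give the same square):
1²=1, 2²=4, 3²=9, 4²=16, 5²=25, 6²=36, 7²≡12, 8²≡27, 9²≡7, 10²≡26, 11²≡10, 12²≡33, 13²≡21, 14²≡11, 15²≡3, 16²≡34, 17²≡30, 18²≡28 (mod 37).
So the quadratic residues mod 37 are {1, 3, 4, 7, 9, 10, 11, 12, 16, 21, 25, 26, 27, 28, 30, 33, 34, 36}.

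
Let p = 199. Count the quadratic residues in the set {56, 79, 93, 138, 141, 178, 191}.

(56/199) = +1 → QR.
(79/199) = +1 → QR.
(93/199) = -1 → non-residue.
(138/199) = -1 → non-residue.
(141/199) = -1 → non-residue.
(178/199) = +1 → QR.
(191/199) = -1 → non-residue.
Total quadratic residues among the 7: 3.

3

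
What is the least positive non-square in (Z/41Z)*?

3

(2/41) = +1, so 2 is a residue.
(3/41) = −1, so 3 is the smallest positive non-residue mod 41.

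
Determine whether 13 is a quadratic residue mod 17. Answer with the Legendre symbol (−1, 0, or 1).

1

Euler's criterion: (13/17) ≡ 13^8 (mod 17).
13^2 ≡ 16 (mod 17)
13^4 ≡ 1 (mod 17)
13^8 ≡ 1 (mod 17)
13^8 = 13^(8) ≡ 1 (mod 17).
Result is 1, so (13/17) = 1.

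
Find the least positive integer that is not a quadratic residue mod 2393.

3

(2/2393) = +1, so 2 is a residue.
(3/2393) = −1, so 3 is the smallest positive non-residue mod 2393.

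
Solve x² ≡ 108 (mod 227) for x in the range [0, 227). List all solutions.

73, 154

Since 227 ≡ 3 (mod 4), a square root of 108 is 108^((227+1)/4) = 108^57 mod 227.
Repeated squaring: 108^2≡87, 108^4≡78, 108^8≡182, 108^16≡209, 108^32≡97 (mod 227).
108^57 = 108^(32+16+8+1) ≡ 73 (mod 227).
Check: 73² = 5329 ≡ 108 (mod 227). The two roots are 73 and 154.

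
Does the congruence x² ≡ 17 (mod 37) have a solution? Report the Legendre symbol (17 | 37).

Euler's criterion: (17/37) ≡ 17^18 (mod 37).
17^2 ≡ 30 (mod 37)
17^4 ≡ 12 (mod 37)
17^8 ≡ 33 (mod 37)
17^16 ≡ 16 (mod 37)
17^18 = 17^(16+2) ≡ 36 (mod 37).
Result is 36 ≡ −1, so (17/37) = −1.

-1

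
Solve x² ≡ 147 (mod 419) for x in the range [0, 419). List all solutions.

Since 419 ≡ 3 (mod 4), a square root of 147 is 147^((419+1)/4) = 147^105 mod 419.
Repeated squaring: 147^2≡240, 147^4≡197, 147^8≡261, 147^16≡243, 147^32≡389, 147^64≡62 (mod 419).
147^105 = 147^(64+32+8+1) ≡ 203 (mod 419).
Check: 203² = 41209 ≡ 147 (mod 419). The two roots are 203 and 216.

203, 216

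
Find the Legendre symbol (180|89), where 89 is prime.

First reduce: 180 ≡ 2 (mod 89).
Pull out 2: since 89 ≡ 1 (mod 8), (2/89) = +1.
Reached (1/89) = 1. Collecting the sign flips along the way, the symbol is +1.

1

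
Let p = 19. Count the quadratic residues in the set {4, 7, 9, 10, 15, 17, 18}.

(4/19) = +1 → QR.
(7/19) = +1 → QR.
(9/19) = +1 → QR.
(10/19) = -1 → non-residue.
(15/19) = -1 → non-residue.
(17/19) = +1 → QR.
(18/19) = -1 → non-residue.
Total quadratic residues among the 7: 4.

4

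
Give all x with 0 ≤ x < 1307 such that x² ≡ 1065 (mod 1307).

325, 982

Since 1307 ≡ 3 (mod 4), a square root of 1065 is 1065^((1307+1)/4) = 1065^327 mod 1307.
Repeated squaring: 1065^2≡1056, 1065^4≡265, 1065^8≡954, 1065^16≡444, 1065^32≡1086, 1065^64≡482, 1065^128≡985, 1065^256≡431 (mod 1307).
1065^327 = 1065^(256+64+4+2+1) ≡ 982 (mod 1307).
Check: 982² = 964324 ≡ 1065 (mod 1307). The two roots are 325 and 982.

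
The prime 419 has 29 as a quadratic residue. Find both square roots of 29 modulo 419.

Since 419 ≡ 3 (mod 4), a square root of 29 is 29^((419+1)/4) = 29^105 mod 419.
Repeated squaring: 29^2≡3, 29^4≡9, 29^8≡81, 29^16≡276, 29^32≡337, 29^64≡20 (mod 419).
29^105 = 29^(64+32+8+1) ≡ 345 (mod 419).
Check: 345² = 119025 ≡ 29 (mod 419). The two roots are 74 and 345.

74, 345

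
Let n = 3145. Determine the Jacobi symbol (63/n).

Reciprocity: 63 ≡ 3 and 3145 ≡ 1 (mod 4), so (63/3145) = +(3145/63).
Reduce top mod 63: now compute (58/63).
Pull out 2: since 63 ≡ 7 (mod 8), (2/63) = +1.
Reciprocity: 29 ≡ 1 and 63 ≡ 3 (mod 4), so (29/63) = +(63/29).
Reduce top mod 29: now compute (5/29).
Reciprocity: 5 ≡ 1 and 29 ≡ 1 (mod 4), so (5/29) = +(29/5).
Reduce top mod 5: now compute (4/5).
Pull out 2^2: since 5 ≡ 5 (mod 8), (2/5) = -1, so (2/5)^2 = +1.
Reached (1/5) = 1. Collecting the sign flips along the way, the symbol is +1.

1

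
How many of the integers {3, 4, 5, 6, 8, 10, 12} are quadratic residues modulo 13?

(3/13) = +1 → QR.
(4/13) = +1 → QR.
(5/13) = -1 → non-residue.
(6/13) = -1 → non-residue.
(8/13) = -1 → non-residue.
(10/13) = +1 → QR.
(12/13) = +1 → QR.
Total quadratic residues among the 7: 4.

4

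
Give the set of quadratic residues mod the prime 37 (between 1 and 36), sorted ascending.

1 3 4 7 9 10 11 12 16 21 25 26 27 28 30 33 34 36

Square k = 1,…,18 (k and 37−k give the same square):
1²=1, 2²=4, 3²=9, 4²=16, 5²=25, 6²=36, 7²≡12, 8²≡27, 9²≡7, 10²≡26, 11²≡10, 12²≡33, 13²≡21, 14²≡11, 15²≡3, 16²≡34, 17²≡30, 18²≡28 (mod 37).
So the quadratic residues mod 37 are {1, 3, 4, 7, 9, 10, 11, 12, 16, 21, 25, 26, 27, 28, 30, 33, 34, 36}.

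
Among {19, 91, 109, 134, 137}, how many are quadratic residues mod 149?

(19/149) = +1 → QR.
(91/149) = -1 → non-residue.
(109/149) = -1 → non-residue.
(134/149) = -1 → non-residue.
(137/149) = -1 → non-residue.
Total quadratic residues among the 5: 1.

1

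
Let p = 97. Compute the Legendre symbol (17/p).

-1

Reciprocity: 17 ≡ 1 and 97 ≡ 1 (mod 4), so (17/97) = +(97/17).
Reduce top mod 17: now compute (12/17).
Pull out 2^2: since 17 ≡ 1 (mod 8), (2/17) = +1, so (2/17)^2 = +1.
Reciprocity: 3 ≡ 3 and 17 ≡ 1 (mod 4), so (3/17) = +(17/3).
Reduce top mod 3: now compute (2/3).
Pull out 2: since 3 ≡ 3 (mod 8), (2/3) = -1.
Reached (1/3) = 1. Collecting the sign flips along the way, the symbol is -1.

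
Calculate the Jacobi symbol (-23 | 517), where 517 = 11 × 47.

-1

First reduce: -23 ≡ 494 (mod 517).
Pull out 2: since 517 ≡ 5 (mod 8), (2/517) = -1.
Reciprocity: 247 ≡ 3 and 517 ≡ 1 (mod 4), so (247/517) = +(517/247).
Reduce top mod 247: now compute (23/247).
Reciprocity: 23 ≡ 3 and 247 ≡ 3 (mod 4), so (23/247) = −(247/23).
Reduce top mod 23: now compute (17/23).
Reciprocity: 17 ≡ 1 and 23 ≡ 3 (mod 4), so (17/23) = +(23/17).
Reduce top mod 17: now compute (6/17).
Pull out 2: since 17 ≡ 1 (mod 8), (2/17) = +1.
Reciprocity: 3 ≡ 3 and 17 ≡ 1 (mod 4), so (3/17) = +(17/3).
Reduce top mod 3: now compute (2/3).
Pull out 2: since 3 ≡ 3 (mod 8), (2/3) = -1.
Reached (1/3) = 1. Collecting the sign flips along the way, the symbol is -1.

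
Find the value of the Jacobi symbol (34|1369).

1

Pull out 2: since 1369 ≡ 1 (mod 8), (2/1369) = +1.
Reciprocity: 17 ≡ 1 and 1369 ≡ 1 (mod 4), so (17/1369) = +(1369/17).
Reduce top mod 17: now compute (9/17).
Reciprocity: 9 ≡ 1 and 17 ≡ 1 (mod 4), so (9/17) = +(17/9).
Reduce top mod 9: now compute (8/9).
Pull out 2^3: since 9 ≡ 1 (mod 8), (2/9) = +1, so (2/9)^3 = +1.
Reached (1/9) = 1. Collecting the sign flips along the way, the symbol is +1.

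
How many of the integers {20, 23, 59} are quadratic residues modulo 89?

1

(20/89) = +1 → QR.
(23/89) = -1 → non-residue.
(59/89) = -1 → non-residue.
Total quadratic residues among the 3: 1.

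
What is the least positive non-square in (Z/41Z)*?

3

(2/41) = +1, so 2 is a residue.
(3/41) = −1, so 3 is the smallest positive non-residue mod 41.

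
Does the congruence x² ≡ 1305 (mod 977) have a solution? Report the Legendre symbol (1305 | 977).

-1

Euler's criterion: (1305/977) ≡ 328^488 (mod 977).
328^2 ≡ 114 (mod 977)
328^4 ≡ 295 (mod 977)
328^8 ≡ 72 (mod 977)
328^16 ≡ 299 (mod 977)
328^32 ≡ 494 (mod 977)
328^64 ≡ 763 (mod 977)
328^128 ≡ 854 (mod 977)
328^256 ≡ 474 (mod 977)
328^488 = 328^(256+128+64+32+8) ≡ 976 (mod 977).
Result is 976 ≡ −1, so (1305/977) = −1.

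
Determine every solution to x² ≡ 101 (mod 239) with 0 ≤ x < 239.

Since 239 ≡ 3 (mod 4), a square root of 101 is 101^((239+1)/4) = 101^60 mod 239.
Repeated squaring: 101^2≡163, 101^4≡40, 101^8≡166, 101^16≡71, 101^32≡22 (mod 239).
101^60 = 101^(32+16+8+4) ≡ 36 (mod 239).
Check: 36² = 1296 ≡ 101 (mod 239). The two roots are 36 and 203.

36, 203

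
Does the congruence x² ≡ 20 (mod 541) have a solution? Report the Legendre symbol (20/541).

Pull out 2^2: since 541 ≡ 5 (mod 8), (2/541) = -1, so (2/541)^2 = +1.
Reciprocity: 5 ≡ 1 and 541 ≡ 1 (mod 4), so (5/541) = +(541/5).
Reduce top mod 5: now compute (1/5).
Reached (1/5) = 1. Collecting the sign flips along the way, the symbol is +1.

1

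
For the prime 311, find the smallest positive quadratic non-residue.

11

(2/311) = +1, so 2 is a residue.
(3/311) = +1, so 3 is a residue.
(4/311) = +1, so 4 is a residue.
(5/311) = +1, so 5 is a residue.
(6/311) = +1, so 6 is a residue.
(7/311) = +1, so 7 is a residue.
(8/311) = +1, so 8 is a residue.
(9/311) = +1, so 9 is a residue.
(10/311) = +1, so 10 is a residue.
(11/311) = −1, so 11 is the smallest positive non-residue mod 311.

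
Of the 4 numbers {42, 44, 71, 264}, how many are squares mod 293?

(42/293) = -1 → non-residue.
(44/293) = -1 → non-residue.
(71/293) = +1 → QR.
(264/293) = -1 → non-residue.
Total quadratic residues among the 4: 1.

1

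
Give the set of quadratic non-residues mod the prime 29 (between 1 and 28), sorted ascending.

Square k = 1,…,14 (k and 29−k give the same square):
1²=1, 2²=4, 3²=9, 4²=16, 5²=25, 6²≡7, 7²≡20, 8²≡6, 9²≡23, 10²≡13, 11²≡5, 12²≡28, 13²≡24, 14²≡22 (mod 29).
The residues are {1, 4, 5, 6, 7, 9, 13, 16, 20, 22, 23, 24, 25, 28}; the non-residues are the remaining 14 nonzero classes.

2,3,8,10,11,12,14,15,17,18,19,21,26,27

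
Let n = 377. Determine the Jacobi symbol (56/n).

Pull out 2^3: since 377 ≡ 1 (mod 8), (2/377) = +1, so (2/377)^3 = +1.
Reciprocity: 7 ≡ 3 and 377 ≡ 1 (mod 4), so (7/377) = +(377/7).
Reduce top mod 7: now compute (6/7).
Pull out 2: since 7 ≡ 7 (mod 8), (2/7) = +1.
Reciprocity: 3 ≡ 3 and 7 ≡ 3 (mod 4), so (3/7) = −(7/3).
Reduce top mod 3: now compute (1/3).
Reached (1/3) = 1. Collecting the sign flips along the way, the symbol is -1.

-1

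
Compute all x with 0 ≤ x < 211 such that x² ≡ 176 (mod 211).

Since 211 ≡ 3 (mod 4), a square root of 176 is 176^((211+1)/4) = 176^53 mod 211.
Repeated squaring: 176^2≡170, 176^4≡204, 176^8≡49, 176^16≡80, 176^32≡70 (mod 211).
176^53 = 176^(32+16+4+1) ≡ 78 (mod 211).
Check: 78² = 6084 ≡ 176 (mod 211). The two roots are 78 and 133.

78, 133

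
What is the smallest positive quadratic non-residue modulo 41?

(2/41) = +1, so 2 is a residue.
(3/41) = −1, so 3 is the smallest positive non-residue mod 41.

3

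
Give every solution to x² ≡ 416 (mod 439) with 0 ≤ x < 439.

202, 237

Since 439 ≡ 3 (mod 4), a square root of 416 is 416^((439+1)/4) = 416^110 mod 439.
Repeated squaring: 416^2≡90, 416^4≡198, 416^8≡133, 416^16≡129, 416^32≡398, 416^64≡364 (mod 439).
416^110 = 416^(64+32+8+4+2) ≡ 237 (mod 439).
Check: 237² = 56169 ≡ 416 (mod 439). The two roots are 202 and 237.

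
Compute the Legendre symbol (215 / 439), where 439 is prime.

-1

Reciprocity: 215 ≡ 3 and 439 ≡ 3 (mod 4), so (215/439) = −(439/215).
Reduce top mod 215: now compute (9/215).
Reciprocity: 9 ≡ 1 and 215 ≡ 3 (mod 4), so (9/215) = +(215/9).
Reduce top mod 9: now compute (8/9).
Pull out 2^3: since 9 ≡ 1 (mod 8), (2/9) = +1, so (2/9)^3 = +1.
Reached (1/9) = 1. Collecting the sign flips along the way, the symbol is -1.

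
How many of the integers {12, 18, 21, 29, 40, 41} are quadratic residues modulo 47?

(12/47) = +1 → QR.
(18/47) = +1 → QR.
(21/47) = +1 → QR.
(29/47) = -1 → non-residue.
(40/47) = -1 → non-residue.
(41/47) = -1 → non-residue.
Total quadratic residues among the 6: 3.

3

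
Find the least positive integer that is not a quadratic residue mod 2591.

7

(2/2591) = +1, so 2 is a residue.
(3/2591) = +1, so 3 is a residue.
(4/2591) = +1, so 4 is a residue.
(5/2591) = +1, so 5 is a residue.
(6/2591) = +1, so 6 is a residue.
(7/2591) = −1, so 7 is the smallest positive non-residue mod 2591.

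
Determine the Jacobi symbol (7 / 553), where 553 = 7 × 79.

0

Reciprocity: 7 ≡ 3 and 553 ≡ 1 (mod 4), so (7/553) = +(553/7).
Reduce top mod 7: now compute (0/7).
Top reduces to 0: gcd > 1, so the symbol is 0.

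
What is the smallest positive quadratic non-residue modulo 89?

3

(2/89) = +1, so 2 is a residue.
(3/89) = −1, so 3 is the smallest positive non-residue mod 89.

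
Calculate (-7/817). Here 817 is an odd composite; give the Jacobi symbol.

First reduce: -7 ≡ 810 (mod 817).
Pull out 2: since 817 ≡ 1 (mod 8), (2/817) = +1.
Reciprocity: 405 ≡ 1 and 817 ≡ 1 (mod 4), so (405/817) = +(817/405).
Reduce top mod 405: now compute (7/405).
Reciprocity: 7 ≡ 3 and 405 ≡ 1 (mod 4), so (7/405) = +(405/7).
Reduce top mod 7: now compute (6/7).
Pull out 2: since 7 ≡ 7 (mod 8), (2/7) = +1.
Reciprocity: 3 ≡ 3 and 7 ≡ 3 (mod 4), so (3/7) = −(7/3).
Reduce top mod 3: now compute (1/3).
Reached (1/3) = 1. Collecting the sign flips along the way, the symbol is -1.

-1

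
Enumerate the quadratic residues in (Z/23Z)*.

Square k = 1,…,11 (k and 23−k give the same square):
1²=1, 2²=4, 3²=9, 4²=16, 5²≡2, 6²≡13, 7²≡3, 8²≡18, 9²≡12, 10²≡8, 11²≡6 (mod 23).
So the quadratic residues mod 23 are {1, 2, 3, 4, 6, 8, 9, 12, 13, 16, 18}.

1 2 3 4 6 8 9 12 13 16 18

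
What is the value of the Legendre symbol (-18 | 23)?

-1

Euler's criterion: (-18/23) ≡ 5^11 (mod 23).
5^2 ≡ 2 (mod 23)
5^4 ≡ 4 (mod 23)
5^8 ≡ 16 (mod 23)
5^11 = 5^(8+2+1) ≡ 22 (mod 23).
Result is 22 ≡ −1, so (-18/23) = −1.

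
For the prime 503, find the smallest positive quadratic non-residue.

(2/503) = +1, so 2 is a residue.
(3/503) = +1, so 3 is a residue.
(4/503) = +1, so 4 is a residue.
(5/503) = −1, so 5 is the smallest positive non-residue mod 503.

5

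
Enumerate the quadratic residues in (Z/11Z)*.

Square k = 1,…,5 (k and 11−k give the same square):
1²=1, 2²=4, 3²=9, 4²≡5, 5²≡3 (mod 11).
So the quadratic residues mod 11 are {1, 3, 4, 5, 9}.

1, 3, 4, 5, 9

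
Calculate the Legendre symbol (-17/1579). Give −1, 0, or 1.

-1

First reduce: -17 ≡ 1562 (mod 1579).
Pull out 2: since 1579 ≡ 3 (mod 8), (2/1579) = -1.
Reciprocity: 781 ≡ 1 and 1579 ≡ 3 (mod 4), so (781/1579) = +(1579/781).
Reduce top mod 781: now compute (17/781).
Reciprocity: 17 ≡ 1 and 781 ≡ 1 (mod 4), so (17/781) = +(781/17).
Reduce top mod 17: now compute (16/17).
Pull out 2^4: since 17 ≡ 1 (mod 8), (2/17) = +1, so (2/17)^4 = +1.
Reached (1/17) = 1. Collecting the sign flips along the way, the symbol is -1.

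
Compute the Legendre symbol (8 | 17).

Pull out 2^3: since 17 ≡ 1 (mod 8), (2/17) = +1, so (2/17)^3 = +1.
Reached (1/17) = 1. Collecting the sign flips along the way, the symbol is +1.

1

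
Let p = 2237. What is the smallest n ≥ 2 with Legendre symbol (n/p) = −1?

2

(2/2237) = −1, so 2 is the smallest positive non-residue mod 2237.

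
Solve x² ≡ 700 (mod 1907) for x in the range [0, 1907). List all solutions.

837, 1070

Since 1907 ≡ 3 (mod 4), a square root of 700 is 700^((1907+1)/4) = 700^477 mod 1907.
Repeated squaring: 700^2≡1808, 700^4≡266, 700^8≡197, 700^16≡669, 700^32≡1323, 700^64≡1610, 700^128≡487, 700^256≡701 (mod 1907).
700^477 = 700^(256+128+64+16+8+4+1) ≡ 1070 (mod 1907).
Check: 1070² = 1144900 ≡ 700 (mod 1907). The two roots are 837 and 1070.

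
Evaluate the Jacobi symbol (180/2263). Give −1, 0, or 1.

Pull out 2^2: since 2263 ≡ 7 (mod 8), (2/2263) = +1, so (2/2263)^2 = +1.
Reciprocity: 45 ≡ 1 and 2263 ≡ 3 (mod 4), so (45/2263) = +(2263/45).
Reduce top mod 45: now compute (13/45).
Reciprocity: 13 ≡ 1 and 45 ≡ 1 (mod 4), so (13/45) = +(45/13).
Reduce top mod 13: now compute (6/13).
Pull out 2: since 13 ≡ 5 (mod 8), (2/13) = -1.
Reciprocity: 3 ≡ 3 and 13 ≡ 1 (mod 4), so (3/13) = +(13/3).
Reduce top mod 3: now compute (1/3).
Reached (1/3) = 1. Collecting the sign flips along the way, the symbol is -1.

-1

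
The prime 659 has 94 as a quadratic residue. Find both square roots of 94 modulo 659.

150, 509

Since 659 ≡ 3 (mod 4), a square root of 94 is 94^((659+1)/4) = 94^165 mod 659.
Repeated squaring: 94^2≡269, 94^4≡530, 94^8≡166, 94^16≡537, 94^32≡386, 94^64≡62, 94^128≡549 (mod 659).
94^165 = 94^(128+32+4+1) ≡ 509 (mod 659).
Check: 509² = 259081 ≡ 94 (mod 659). The two roots are 150 and 509.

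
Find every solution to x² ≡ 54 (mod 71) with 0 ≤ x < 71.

14, 57

Since 71 ≡ 3 (mod 4), a square root of 54 is 54^((71+1)/4) = 54^18 mod 71.
Repeated squaring: 54^2≡5, 54^4≡25, 54^8≡57, 54^16≡54 (mod 71).
54^18 = 54^(16+2) ≡ 57 (mod 71).
Check: 57² = 3249 ≡ 54 (mod 71). The two roots are 14 and 57.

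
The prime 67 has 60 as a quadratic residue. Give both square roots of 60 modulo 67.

Since 67 ≡ 3 (mod 4), a square root of 60 is 60^((67+1)/4) = 60^17 mod 67.
Repeated squaring: 60^2≡49, 60^4≡56, 60^8≡54, 60^16≡35 (mod 67).
60^17 = 60^(16+1) ≡ 23 (mod 67).
Check: 23² = 529 ≡ 60 (mod 67). The two roots are 23 and 44.

23, 44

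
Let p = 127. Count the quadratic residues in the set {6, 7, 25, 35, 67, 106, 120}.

(6/127) = -1 → non-residue.
(7/127) = -1 → non-residue.
(25/127) = +1 → QR.
(35/127) = +1 → QR.
(67/127) = -1 → non-residue.
(106/127) = -1 → non-residue.
(120/127) = +1 → QR.
Total quadratic residues among the 7: 3.

3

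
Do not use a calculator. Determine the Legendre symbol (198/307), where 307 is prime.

-1

Pull out 2: since 307 ≡ 3 (mod 8), (2/307) = -1.
Reciprocity: 99 ≡ 3 and 307 ≡ 3 (mod 4), so (99/307) = −(307/99).
Reduce top mod 99: now compute (10/99).
Pull out 2: since 99 ≡ 3 (mod 8), (2/99) = -1.
Reciprocity: 5 ≡ 1 and 99 ≡ 3 (mod 4), so (5/99) = +(99/5).
Reduce top mod 5: now compute (4/5).
Pull out 2^2: since 5 ≡ 5 (mod 8), (2/5) = -1, so (2/5)^2 = +1.
Reached (1/5) = 1. Collecting the sign flips along the way, the symbol is -1.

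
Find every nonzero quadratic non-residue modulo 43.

2,3,5,7,8,12,18,19,20,22,26,27,28,29,30,32,33,34,37,39,42

Square k = 1,…,21 (k and 43−k give the same square):
1²=1, 2²=4, 3²=9, 4²=16, 5²=25, 6²=36, 7²≡6, 8²≡21, 9²≡38, 10²≡14, 11²≡35, 12²≡15, 13²≡40, 14²≡24, 15²≡10, 16²≡41, 17²≡31, 18²≡23, 19²≡17, 20²≡13, 21²≡11 (mod 43).
The residues are {1, 4, 6, 9, 10, 11, 13, 14, 15, 16, 17, 21, 23, 24, 25, 31, 35, 36, 38, 40, 41}; the non-residues are the remaining 21 nonzero classes.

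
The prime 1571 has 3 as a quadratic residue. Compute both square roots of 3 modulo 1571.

Since 1571 ≡ 3 (mod 4), a square root of 3 is 3^((1571+1)/4) = 3^393 mod 1571.
Repeated squaring: 3^2≡9, 3^4≡81, 3^8≡277, 3^16≡1321, 3^32≡1231, 3^64≡917, 3^128≡404, 3^256≡1403 (mod 1571).
3^393 = 3^(256+128+8+1) ≡ 410 (mod 1571).
Check: 410² = 168100 ≡ 3 (mod 1571). The two roots are 410 and 1161.

410, 1161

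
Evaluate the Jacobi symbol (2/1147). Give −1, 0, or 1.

-1

Pull out 2: since 1147 ≡ 3 (mod 8), (2/1147) = -1.
Reached (1/1147) = 1. Collecting the sign flips along the way, the symbol is -1.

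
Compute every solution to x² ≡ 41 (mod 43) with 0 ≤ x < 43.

16, 27

Since 43 ≡ 3 (mod 4), a square root of 41 is 41^((43+1)/4) = 41^11 mod 43.
Repeated squaring: 41^2≡4, 41^4≡16, 41^8≡41 (mod 43).
41^11 = 41^(8+2+1) ≡ 16 (mod 43).
Check: 16² = 256 ≡ 41 (mod 43). The two roots are 16 and 27.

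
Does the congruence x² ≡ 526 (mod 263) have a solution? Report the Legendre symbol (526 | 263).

0

First reduce: 526 ≡ 0 (mod 263).
Top reduces to 0: gcd > 1, so the symbol is 0.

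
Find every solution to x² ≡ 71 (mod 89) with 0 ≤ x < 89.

89 ≡ 1 (mod 4), so we find a root by search.
Trying successive values, 31² = 961 ≡ 71 (mod 89). The other root is 89 − 31 = 58.

31, 58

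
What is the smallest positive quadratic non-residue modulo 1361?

(2/1361) = +1, so 2 is a residue.
(3/1361) = −1, so 3 is the smallest positive non-residue mod 1361.

3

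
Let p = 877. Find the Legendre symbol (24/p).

-1

Pull out 2^3: since 877 ≡ 5 (mod 8), (2/877) = -1, so (2/877)^3 = -1.
Reciprocity: 3 ≡ 3 and 877 ≡ 1 (mod 4), so (3/877) = +(877/3).
Reduce top mod 3: now compute (1/3).
Reached (1/3) = 1. Collecting the sign flips along the way, the symbol is -1.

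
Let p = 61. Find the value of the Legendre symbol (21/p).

Reciprocity: 21 ≡ 1 and 61 ≡ 1 (mod 4), so (21/61) = +(61/21).
Reduce top mod 21: now compute (19/21).
Reciprocity: 19 ≡ 3 and 21 ≡ 1 (mod 4), so (19/21) = +(21/19).
Reduce top mod 19: now compute (2/19).
Pull out 2: since 19 ≡ 3 (mod 8), (2/19) = -1.
Reached (1/19) = 1. Collecting the sign flips along the way, the symbol is -1.

-1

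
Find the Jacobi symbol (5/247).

Reciprocity: 5 ≡ 1 and 247 ≡ 3 (mod 4), so (5/247) = +(247/5).
Reduce top mod 5: now compute (2/5).
Pull out 2: since 5 ≡ 5 (mod 8), (2/5) = -1.
Reached (1/5) = 1. Collecting the sign flips along the way, the symbol is -1.

-1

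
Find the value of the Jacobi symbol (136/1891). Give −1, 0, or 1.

Pull out 2^3: since 1891 ≡ 3 (mod 8), (2/1891) = -1, so (2/1891)^3 = -1.
Reciprocity: 17 ≡ 1 and 1891 ≡ 3 (mod 4), so (17/1891) = +(1891/17).
Reduce top mod 17: now compute (4/17).
Pull out 2^2: since 17 ≡ 1 (mod 8), (2/17) = +1, so (2/17)^2 = +1.
Reached (1/17) = 1. Collecting the sign flips along the way, the symbol is -1.

-1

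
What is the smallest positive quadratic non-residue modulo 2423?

5

(2/2423) = +1, so 2 is a residue.
(3/2423) = +1, so 3 is a residue.
(4/2423) = +1, so 4 is a residue.
(5/2423) = −1, so 5 is the smallest positive non-residue mod 2423.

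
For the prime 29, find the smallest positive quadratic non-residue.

2

(2/29) = −1, so 2 is the smallest positive non-residue mod 29.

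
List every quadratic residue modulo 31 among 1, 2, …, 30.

Square k = 1,…,15 (k and 31−k give the same square):
1²=1, 2²=4, 3²=9, 4²=16, 5²=25, 6²≡5, 7²≡18, 8²≡2, 9²≡19, 10²≡7, 11²≡28, 12²≡20, 13²≡14, 14²≡10, 15²≡8 (mod 31).
So the quadratic residues mod 31 are {1, 2, 4, 5, 7, 8, 9, 10, 14, 16, 18, 19, 20, 25, 28}.

1, 2, 4, 5, 7, 8, 9, 10, 14, 16, 18, 19, 20, 25, 28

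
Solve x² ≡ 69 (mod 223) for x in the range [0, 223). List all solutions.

31, 192

Since 223 ≡ 3 (mod 4), a square root of 69 is 69^((223+1)/4) = 69^56 mod 223.
Repeated squaring: 69^2≡78, 69^4≡63, 69^8≡178, 69^16≡18, 69^32≡101 (mod 223).
69^56 = 69^(32+16+8) ≡ 31 (mod 223).
Check: 31² = 961 ≡ 69 (mod 223). The two roots are 31 and 192.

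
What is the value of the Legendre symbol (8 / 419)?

-1

Euler's criterion: (8/419) ≡ 8^209 (mod 419).
8^2 ≡ 64 (mod 419)
8^4 ≡ 325 (mod 419)
8^8 ≡ 37 (mod 419)
8^16 ≡ 112 (mod 419)
8^32 ≡ 393 (mod 419)
8^64 ≡ 257 (mod 419)
8^128 ≡ 266 (mod 419)
8^209 = 8^(128+64+16+1) ≡ 418 (mod 419).
Result is 418 ≡ −1, so (8/419) = −1.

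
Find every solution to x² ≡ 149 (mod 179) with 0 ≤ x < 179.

Since 179 ≡ 3 (mod 4), a square root of 149 is 149^((179+1)/4) = 149^45 mod 179.
Repeated squaring: 149^2≡5, 149^4≡25, 149^8≡88, 149^16≡47, 149^32≡61 (mod 179).
149^45 = 149^(32+8+4+1) ≡ 68 (mod 179).
Check: 68² = 4624 ≡ 149 (mod 179). The two roots are 68 and 111.

68, 111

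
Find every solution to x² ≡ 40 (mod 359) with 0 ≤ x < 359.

120, 239

Since 359 ≡ 3 (mod 4), a square root of 40 is 40^((359+1)/4) = 40^90 mod 359.
Repeated squaring: 40^2≡164, 40^4≡330, 40^8≡123, 40^16≡51, 40^32≡88, 40^64≡205 (mod 359).
40^90 = 40^(64+16+8+2) ≡ 120 (mod 359).
Check: 120² = 14400 ≡ 40 (mod 359). The two roots are 120 and 239.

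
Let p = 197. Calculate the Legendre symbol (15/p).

1

Reciprocity: 15 ≡ 3 and 197 ≡ 1 (mod 4), so (15/197) = +(197/15).
Reduce top mod 15: now compute (2/15).
Pull out 2: since 15 ≡ 7 (mod 8), (2/15) = +1.
Reached (1/15) = 1. Collecting the sign flips along the way, the symbol is +1.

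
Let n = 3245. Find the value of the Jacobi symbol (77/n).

Reciprocity: 77 ≡ 1 and 3245 ≡ 1 (mod 4), so (77/3245) = +(3245/77).
Reduce top mod 77: now compute (11/77).
Reciprocity: 11 ≡ 3 and 77 ≡ 1 (mod 4), so (11/77) = +(77/11).
Reduce top mod 11: now compute (0/11).
Top reduces to 0: gcd > 1, so the symbol is 0.

0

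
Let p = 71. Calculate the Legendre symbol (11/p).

Reciprocity: 11 ≡ 3 and 71 ≡ 3 (mod 4), so (11/71) = −(71/11).
Reduce top mod 11: now compute (5/11).
Reciprocity: 5 ≡ 1 and 11 ≡ 3 (mod 4), so (5/11) = +(11/5).
Reduce top mod 5: now compute (1/5).
Reached (1/5) = 1. Collecting the sign flips along the way, the symbol is -1.

-1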